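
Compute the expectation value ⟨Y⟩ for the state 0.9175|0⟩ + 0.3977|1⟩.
0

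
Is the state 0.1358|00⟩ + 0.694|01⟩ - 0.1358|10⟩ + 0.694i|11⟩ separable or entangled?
Entangled

Writing the state as a|00⟩ + b|01⟩ + c|10⟩ + d|11⟩, it is a product state iff ad − bc = 0.
Here (a, b, c, d) = (0.1358, 0.694, -0.1358, 0.694i): ad − bc = (0.1358)(0.694i) − (0.694)(-0.1358) = (0.09425 + 0.09425i) ≠ 0, so the state is entangled.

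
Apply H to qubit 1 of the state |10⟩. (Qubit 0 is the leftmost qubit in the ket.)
1/√2|10⟩ + 1/√2|11⟩

H on qubit 1 mixes each pair of kets that differ only in qubit 1: amplitudes (a, b) of (|…0…⟩, |…1…⟩) become ((a + b)/√2, (a − b)/√2). Kets absent from the input have amplitude 0.
(|10⟩, |11⟩): (a, b) = (1, 0) → (1/√2, 1/√2)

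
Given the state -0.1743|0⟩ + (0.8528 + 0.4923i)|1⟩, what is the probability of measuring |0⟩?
0.03038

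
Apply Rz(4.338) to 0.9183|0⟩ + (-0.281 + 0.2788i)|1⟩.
(-0.5171 - 0.7588i)|0⟩ + (-0.07214 - 0.3892i)|1⟩

Rz(4.338) = [[e^(−iθ/2), 0], [0, e^(iθ/2)]] with e^(±iθ/2) = cos(θ/2) ± i·sin(θ/2); θ = 4.338, cos(θ/2) ≈ -0.563159, sin(θ/2) ≈ 0.826349.
With a = amp(|0⟩) = 0.9183 and b = amp(|1⟩) = (-0.281 + 0.2788i):
new amp(|0⟩) = (-0.563159 - 0.826349i)·a = (-0.5171 - 0.7588i)
new amp(|1⟩) = (-0.563159 + 0.826349i)·b = (-0.07214 - 0.3892i)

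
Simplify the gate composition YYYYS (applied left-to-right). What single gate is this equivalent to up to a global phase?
S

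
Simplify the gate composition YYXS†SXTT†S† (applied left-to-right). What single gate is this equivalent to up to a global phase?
S†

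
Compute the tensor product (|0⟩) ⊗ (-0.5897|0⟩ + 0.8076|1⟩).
-0.5897|00⟩ + 0.8076|01⟩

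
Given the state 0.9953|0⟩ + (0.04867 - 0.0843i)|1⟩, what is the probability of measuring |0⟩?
0.9906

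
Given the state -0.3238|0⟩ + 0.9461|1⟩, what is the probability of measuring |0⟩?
0.1048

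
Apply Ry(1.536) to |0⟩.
0.7193|0⟩ + 0.6947|1⟩

Ry(1.536) = [[cos(θ/2), −sin(θ/2)], [sin(θ/2), cos(θ/2)]]; θ = 1.536, cos(θ/2) ≈ 0.719302, sin(θ/2) ≈ 0.694698.
With a = amp(|0⟩) = 1 and b = amp(|1⟩) = 0:
new amp(|0⟩) = (0.719302)·a + (-0.694698)·b = 0.7193
new amp(|1⟩) = (0.694698)·a + (0.719302)·b = 0.6947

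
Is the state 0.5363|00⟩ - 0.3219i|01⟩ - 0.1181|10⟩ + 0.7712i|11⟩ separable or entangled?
Entangled

Writing the state as a|00⟩ + b|01⟩ + c|10⟩ + d|11⟩, it is a product state iff ad − bc = 0.
Here (a, b, c, d) = (0.5363, -0.3219i, -0.1181, 0.7712i): ad − bc = (0.5363)(0.7712i) − (-0.3219i)(-0.1181) = 0.3756i ≠ 0, so the state is entangled.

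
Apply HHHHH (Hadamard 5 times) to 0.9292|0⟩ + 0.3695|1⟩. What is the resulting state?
0.9183|0⟩ + 0.3958|1⟩

H² = I, so H^5 = H: a single Hadamard. With (a, b) = (0.9292, 0.3695), H gives ((a + b)/√2, (a − b)/√2) = (0.9183, 0.3958).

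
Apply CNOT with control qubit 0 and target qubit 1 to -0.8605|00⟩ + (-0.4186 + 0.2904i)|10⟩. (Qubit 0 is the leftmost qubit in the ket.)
-0.8605|00⟩ + (-0.4186 + 0.2904i)|11⟩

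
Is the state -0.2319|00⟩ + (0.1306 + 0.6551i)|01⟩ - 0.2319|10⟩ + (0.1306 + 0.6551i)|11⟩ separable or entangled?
Separable

Writing the state as a|00⟩ + b|01⟩ + c|10⟩ + d|11⟩, it is a product state iff ad − bc = 0.
Here (a, b, c, d) = (-0.2319, (0.1306 + 0.6551i), -0.2319, (0.1306 + 0.6551i)): ad − bc = (-0.2319)(0.1306 + 0.6551i) − (0.1306 + 0.6551i)(-0.2319) = 0, so the state is separable.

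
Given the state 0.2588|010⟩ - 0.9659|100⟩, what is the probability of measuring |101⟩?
0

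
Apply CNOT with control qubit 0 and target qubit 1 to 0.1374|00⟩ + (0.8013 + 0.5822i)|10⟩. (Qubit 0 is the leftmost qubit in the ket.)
0.1374|00⟩ + (0.8013 + 0.5822i)|11⟩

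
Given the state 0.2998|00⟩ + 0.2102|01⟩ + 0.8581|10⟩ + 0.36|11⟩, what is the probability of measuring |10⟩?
0.7363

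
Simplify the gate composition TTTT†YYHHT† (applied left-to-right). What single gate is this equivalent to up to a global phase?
T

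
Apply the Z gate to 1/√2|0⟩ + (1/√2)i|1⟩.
1/√2|0⟩ - (1/√2)i|1⟩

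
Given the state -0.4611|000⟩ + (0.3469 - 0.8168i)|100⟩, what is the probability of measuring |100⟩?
0.7875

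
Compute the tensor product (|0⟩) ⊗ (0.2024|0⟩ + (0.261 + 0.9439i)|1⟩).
0.2024|00⟩ + (0.261 + 0.9439i)|01⟩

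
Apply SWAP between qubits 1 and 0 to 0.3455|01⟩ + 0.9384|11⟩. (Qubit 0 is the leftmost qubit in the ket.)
0.3455|10⟩ + 0.9384|11⟩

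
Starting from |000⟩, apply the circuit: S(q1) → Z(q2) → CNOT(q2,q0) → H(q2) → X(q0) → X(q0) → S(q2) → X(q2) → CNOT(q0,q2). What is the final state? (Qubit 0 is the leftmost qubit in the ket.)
(1/√2)i|000⟩ + 1/√2|001⟩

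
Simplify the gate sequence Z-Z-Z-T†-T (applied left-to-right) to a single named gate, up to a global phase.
Z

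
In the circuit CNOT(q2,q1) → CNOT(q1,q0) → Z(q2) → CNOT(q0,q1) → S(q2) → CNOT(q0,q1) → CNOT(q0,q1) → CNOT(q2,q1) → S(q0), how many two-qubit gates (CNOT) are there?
6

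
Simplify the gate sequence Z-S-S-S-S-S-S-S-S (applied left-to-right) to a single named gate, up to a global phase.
Z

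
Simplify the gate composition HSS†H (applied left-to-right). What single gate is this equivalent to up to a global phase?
I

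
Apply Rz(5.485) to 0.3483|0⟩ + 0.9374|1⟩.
(-0.3209 - 0.1353i)|0⟩ + (-0.8637 + 0.3643i)|1⟩

Rz(5.485) = [[e^(−iθ/2), 0], [0, e^(iθ/2)]] with e^(±iθ/2) = cos(θ/2) ± i·sin(θ/2); θ = 5.485, cos(θ/2) ≈ -0.921414, sin(θ/2) ≈ 0.388582.
With a = amp(|0⟩) = 0.3483 and b = amp(|1⟩) = 0.9374:
new amp(|0⟩) = (-0.921414 - 0.388582i)·a = (-0.3209 - 0.1353i)
new amp(|1⟩) = (-0.921414 + 0.388582i)·b = (-0.8637 + 0.3643i)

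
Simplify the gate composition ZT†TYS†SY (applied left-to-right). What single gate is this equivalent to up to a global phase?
Z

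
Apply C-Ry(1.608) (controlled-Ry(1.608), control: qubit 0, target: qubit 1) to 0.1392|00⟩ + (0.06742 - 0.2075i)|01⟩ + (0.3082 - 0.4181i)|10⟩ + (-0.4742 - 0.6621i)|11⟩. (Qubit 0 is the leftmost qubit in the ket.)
0.1392|00⟩ + (0.06742 - 0.2075i)|01⟩ + (0.5553 + 0.1867i)|10⟩ + (-0.1071 - 0.7605i)|11⟩

C-Ry(1.608) leaves the control-|0⟩ kets |00⟩, |01⟩ unchanged and applies Ry(1.608) to qubit 1 on the control-|1⟩ pair (|10⟩, |11⟩).
Ry(1.608) = [[cos(θ/2), −sin(θ/2)], [sin(θ/2), cos(θ/2)]]; θ = 1.608, cos(θ/2) ≈ 0.693832, sin(θ/2) ≈ 0.720137.
With a = amp(|10⟩) = (0.3082 - 0.4181i) and b = amp(|11⟩) = (-0.4742 - 0.6621i):
new amp(|10⟩) = (0.693832)·a + (-0.720137)·b = (0.5553 + 0.1867i)
new amp(|11⟩) = (0.720137)·a + (0.693832)·b = (-0.1071 - 0.7605i)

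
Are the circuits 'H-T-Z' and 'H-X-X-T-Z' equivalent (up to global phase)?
Yes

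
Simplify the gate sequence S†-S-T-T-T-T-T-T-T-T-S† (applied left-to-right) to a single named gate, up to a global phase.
S†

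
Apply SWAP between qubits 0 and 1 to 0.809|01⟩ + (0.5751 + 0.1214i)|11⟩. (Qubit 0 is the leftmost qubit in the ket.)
0.809|10⟩ + (0.5751 + 0.1214i)|11⟩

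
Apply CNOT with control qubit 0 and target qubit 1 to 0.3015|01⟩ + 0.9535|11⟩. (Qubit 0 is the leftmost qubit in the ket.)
0.3015|01⟩ + 0.9535|10⟩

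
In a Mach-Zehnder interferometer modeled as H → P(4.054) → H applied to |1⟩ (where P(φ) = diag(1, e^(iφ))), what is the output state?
(0.8059 + 0.3955i)|0⟩ + (0.1941 - 0.3955i)|1⟩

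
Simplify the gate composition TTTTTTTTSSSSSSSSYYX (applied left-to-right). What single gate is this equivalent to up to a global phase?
X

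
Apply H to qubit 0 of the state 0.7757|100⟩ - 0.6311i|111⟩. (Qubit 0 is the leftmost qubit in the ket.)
0.5485|000⟩ - 0.4463i|011⟩ - 0.5485|100⟩ + 0.4463i|111⟩

H on qubit 0 mixes each pair of kets that differ only in qubit 0: amplitudes (a, b) of (|…0…⟩, |…1…⟩) become ((a + b)/√2, (a − b)/√2). Kets absent from the input have amplitude 0.
(|000⟩, |100⟩): (a, b) = (0, 0.7757) → (0.5485, -0.5485)
(|011⟩, |111⟩): (a, b) = (0, -0.6311i) → (-0.4463i, 0.4463i)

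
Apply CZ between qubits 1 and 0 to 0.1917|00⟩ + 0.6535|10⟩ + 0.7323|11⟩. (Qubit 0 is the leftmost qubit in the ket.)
0.1917|00⟩ + 0.6535|10⟩ - 0.7323|11⟩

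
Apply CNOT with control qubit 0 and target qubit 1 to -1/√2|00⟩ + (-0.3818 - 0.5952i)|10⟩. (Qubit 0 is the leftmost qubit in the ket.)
-1/√2|00⟩ + (-0.3818 - 0.5952i)|11⟩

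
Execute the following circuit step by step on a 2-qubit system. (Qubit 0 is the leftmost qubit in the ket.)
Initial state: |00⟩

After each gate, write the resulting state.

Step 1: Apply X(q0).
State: |10⟩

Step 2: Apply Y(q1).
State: i|11⟩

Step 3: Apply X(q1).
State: i|10⟩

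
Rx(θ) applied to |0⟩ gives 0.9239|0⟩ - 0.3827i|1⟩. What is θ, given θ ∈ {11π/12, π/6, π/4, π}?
π/4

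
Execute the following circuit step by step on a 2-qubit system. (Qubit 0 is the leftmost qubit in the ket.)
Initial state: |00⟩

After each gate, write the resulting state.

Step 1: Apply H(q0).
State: 1/√2|00⟩ + 1/√2|10⟩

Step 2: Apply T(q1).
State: 1/√2|00⟩ + 1/√2|10⟩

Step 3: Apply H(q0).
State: |00⟩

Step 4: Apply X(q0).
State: |10⟩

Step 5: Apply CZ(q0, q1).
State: |10⟩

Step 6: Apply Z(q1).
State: |10⟩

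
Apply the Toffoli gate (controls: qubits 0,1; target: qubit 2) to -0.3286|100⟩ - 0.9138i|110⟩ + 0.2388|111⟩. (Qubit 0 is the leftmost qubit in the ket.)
-0.3286|100⟩ + 0.2388|110⟩ - 0.9138i|111⟩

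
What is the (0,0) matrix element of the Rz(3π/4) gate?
(0.3827 - 0.9239i)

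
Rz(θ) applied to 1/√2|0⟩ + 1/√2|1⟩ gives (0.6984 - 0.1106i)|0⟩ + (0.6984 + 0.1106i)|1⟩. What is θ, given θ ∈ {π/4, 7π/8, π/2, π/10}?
π/10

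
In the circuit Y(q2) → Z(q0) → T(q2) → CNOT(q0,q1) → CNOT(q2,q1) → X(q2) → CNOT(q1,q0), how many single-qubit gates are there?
4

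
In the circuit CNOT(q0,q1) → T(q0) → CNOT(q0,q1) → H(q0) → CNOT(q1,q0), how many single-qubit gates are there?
2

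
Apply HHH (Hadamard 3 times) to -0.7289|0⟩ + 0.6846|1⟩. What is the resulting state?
-0.03132|0⟩ - 0.9995|1⟩

H² = I, so H^3 = H: a single Hadamard. With (a, b) = (-0.7289, 0.6846), H gives ((a + b)/√2, (a − b)/√2) = (-0.03132, -0.9995).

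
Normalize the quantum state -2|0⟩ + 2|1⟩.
-1/√2|0⟩ + 1/√2|1⟩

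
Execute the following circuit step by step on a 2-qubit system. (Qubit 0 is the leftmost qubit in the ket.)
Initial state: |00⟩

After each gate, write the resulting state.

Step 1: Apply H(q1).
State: 1/√2|00⟩ + 1/√2|01⟩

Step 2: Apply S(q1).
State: 1/√2|00⟩ + (1/√2)i|01⟩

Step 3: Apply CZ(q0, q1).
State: 1/√2|00⟩ + (1/√2)i|01⟩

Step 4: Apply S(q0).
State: 1/√2|00⟩ + (1/√2)i|01⟩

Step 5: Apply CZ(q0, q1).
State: 1/√2|00⟩ + (1/√2)i|01⟩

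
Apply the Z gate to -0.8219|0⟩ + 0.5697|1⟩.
-0.8219|0⟩ - 0.5697|1⟩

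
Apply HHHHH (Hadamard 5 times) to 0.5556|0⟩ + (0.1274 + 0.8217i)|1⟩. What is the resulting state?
(0.483 + 0.581i)|0⟩ + (0.3028 - 0.581i)|1⟩

H² = I, so H^5 = H: a single Hadamard. With (a, b) = (0.5556, (0.1274 + 0.8217i)), H gives ((a + b)/√2, (a − b)/√2) = ((0.483 + 0.581i), (0.3028 - 0.581i)).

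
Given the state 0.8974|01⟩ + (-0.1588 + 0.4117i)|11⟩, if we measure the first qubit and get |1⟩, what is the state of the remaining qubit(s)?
(-0.3599 + 0.933i)|1⟩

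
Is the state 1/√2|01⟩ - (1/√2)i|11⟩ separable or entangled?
Separable

Writing the state as a|00⟩ + b|01⟩ + c|10⟩ + d|11⟩, it is a product state iff ad − bc = 0.
Here (a, b, c, d) = (0, 1/√2, 0, -(1/√2)i): ad − bc = (0)(-(1/√2)i) − (1/√2)(0) = 0, so the state is separable.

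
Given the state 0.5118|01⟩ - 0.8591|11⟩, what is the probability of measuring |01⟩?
0.2619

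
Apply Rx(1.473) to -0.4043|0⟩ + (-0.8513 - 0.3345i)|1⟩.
(-0.5242 + 0.5718i)|0⟩ + (-0.6307 + 0.02376i)|1⟩

Rx(1.473) = [[cos(θ/2), −i·sin(θ/2)], [−i·sin(θ/2), cos(θ/2)]]; θ = 1.473, cos(θ/2) ≈ 0.740824, sin(θ/2) ≈ 0.671699.
With a = amp(|0⟩) = -0.4043 and b = amp(|1⟩) = (-0.8513 - 0.3345i):
new amp(|0⟩) = (0.740824)·a + (-0.671699i)·b = (-0.5242 + 0.5718i)
new amp(|1⟩) = (-0.671699i)·a + (0.740824)·b = (-0.6307 + 0.02376i)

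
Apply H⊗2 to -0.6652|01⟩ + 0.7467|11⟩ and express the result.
0.04075|00⟩ - 0.04075|01⟩ - 0.706|10⟩ + 0.706|11⟩

H⊗2 gives amp(|y⟩) = (1/2) Σ_x (−1)^(x·y) amp(|x⟩), where x·y is the number of positions in which both x and y have a 1.
|00⟩: (-0.6652 + 0.7467)/2 = 0.04075
|01⟩: (0.6652 - 0.7467)/2 = -0.04075
|10⟩: (-0.6652 - 0.7467)/2 = -0.706
|11⟩: (0.6652 + 0.7467)/2 = 0.706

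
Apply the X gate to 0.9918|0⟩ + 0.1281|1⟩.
0.1281|0⟩ + 0.9918|1⟩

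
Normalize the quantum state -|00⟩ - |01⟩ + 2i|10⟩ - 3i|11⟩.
-0.2582|00⟩ - 0.2582|01⟩ + 0.5164i|10⟩ - 0.7746i|11⟩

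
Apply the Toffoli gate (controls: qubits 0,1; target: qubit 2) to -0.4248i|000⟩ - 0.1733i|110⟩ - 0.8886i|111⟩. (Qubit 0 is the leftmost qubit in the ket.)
-0.4248i|000⟩ - 0.8886i|110⟩ - 0.1733i|111⟩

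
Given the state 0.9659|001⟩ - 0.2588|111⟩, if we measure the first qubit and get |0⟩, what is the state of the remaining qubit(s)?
|01⟩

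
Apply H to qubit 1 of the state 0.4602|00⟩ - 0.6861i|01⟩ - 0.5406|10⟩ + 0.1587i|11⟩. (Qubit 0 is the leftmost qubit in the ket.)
(0.3254 - 0.4851i)|00⟩ + (0.3254 + 0.4851i)|01⟩ + (-0.3823 + 0.1122i)|10⟩ + (-0.3823 - 0.1122i)|11⟩

H on qubit 1 mixes each pair of kets that differ only in qubit 1: amplitudes (a, b) of (|…0…⟩, |…1…⟩) become ((a + b)/√2, (a − b)/√2). Kets absent from the input have amplitude 0.
(|00⟩, |01⟩): (a, b) = (0.4602, -0.6861i) → ((0.3254 - 0.4851i), (0.3254 + 0.4851i))
(|10⟩, |11⟩): (a, b) = (-0.5406, 0.1587i) → ((-0.3823 + 0.1122i), (-0.3823 - 0.1122i))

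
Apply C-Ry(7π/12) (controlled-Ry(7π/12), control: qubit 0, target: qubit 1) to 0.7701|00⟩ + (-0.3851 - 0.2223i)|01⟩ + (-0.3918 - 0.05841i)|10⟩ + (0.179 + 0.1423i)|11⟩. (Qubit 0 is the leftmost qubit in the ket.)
0.7701|00⟩ + (-0.3851 - 0.2223i)|01⟩ + (-0.3805 - 0.1485i)|10⟩ + (-0.2019 + 0.04029i)|11⟩

C-Ry(7π/12) leaves the control-|0⟩ kets |00⟩, |01⟩ unchanged and applies Ry(7π/12) to qubit 1 on the control-|1⟩ pair (|10⟩, |11⟩).
Ry(7π/12) = [[cos(θ/2), −sin(θ/2)], [sin(θ/2), cos(θ/2)]]; θ = 7π/12, cos(θ/2) ≈ 0.608761, sin(θ/2) ≈ 0.793353.
With a = amp(|10⟩) = (-0.3918 - 0.05841i) and b = amp(|11⟩) = (0.179 + 0.1423i):
new amp(|10⟩) = (0.608761)·a + (-0.793353)·b = (-0.3805 - 0.1485i)
new amp(|11⟩) = (0.793353)·a + (0.608761)·b = (-0.2019 + 0.04029i)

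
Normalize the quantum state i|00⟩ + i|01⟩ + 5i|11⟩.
0.1925i|00⟩ + 0.1925i|01⟩ + 0.9623i|11⟩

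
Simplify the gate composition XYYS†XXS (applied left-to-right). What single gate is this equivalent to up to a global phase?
X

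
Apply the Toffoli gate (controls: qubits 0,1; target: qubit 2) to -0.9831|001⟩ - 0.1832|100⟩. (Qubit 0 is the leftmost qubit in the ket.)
-0.9831|001⟩ - 0.1832|100⟩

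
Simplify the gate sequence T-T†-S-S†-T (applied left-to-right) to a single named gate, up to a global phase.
T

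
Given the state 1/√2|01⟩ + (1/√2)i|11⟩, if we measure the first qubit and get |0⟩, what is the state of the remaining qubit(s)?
|1⟩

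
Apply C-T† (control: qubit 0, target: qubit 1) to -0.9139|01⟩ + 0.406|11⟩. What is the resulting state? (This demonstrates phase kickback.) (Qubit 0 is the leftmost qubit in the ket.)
-0.9139|01⟩ + (0.2871 - 0.2871i)|11⟩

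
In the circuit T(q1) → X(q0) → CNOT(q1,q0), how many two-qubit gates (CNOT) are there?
1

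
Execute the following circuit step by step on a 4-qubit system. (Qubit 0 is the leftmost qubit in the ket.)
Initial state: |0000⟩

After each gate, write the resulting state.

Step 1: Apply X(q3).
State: |0001⟩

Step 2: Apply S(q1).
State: |0001⟩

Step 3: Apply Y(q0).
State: i|1001⟩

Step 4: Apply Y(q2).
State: -|1011⟩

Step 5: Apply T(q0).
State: (-1/√2 - (1/√2)i)|1011⟩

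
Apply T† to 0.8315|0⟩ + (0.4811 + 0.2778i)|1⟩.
0.8315|0⟩ + (0.5366 - 0.1438i)|1⟩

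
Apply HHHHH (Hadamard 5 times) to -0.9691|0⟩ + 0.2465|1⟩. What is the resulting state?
-0.511|0⟩ - 0.8596|1⟩

H² = I, so H^5 = H: a single Hadamard. With (a, b) = (-0.9691, 0.2465), H gives ((a + b)/√2, (a − b)/√2) = (-0.511, -0.8596).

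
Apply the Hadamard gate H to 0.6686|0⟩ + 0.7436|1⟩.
0.9986|0⟩ - 0.05303|1⟩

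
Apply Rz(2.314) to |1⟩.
(0.4021 + 0.9156i)|1⟩

Rz(2.314) = [[e^(−iθ/2), 0], [0, e^(iθ/2)]] with e^(±iθ/2) = cos(θ/2) ± i·sin(θ/2); θ = 2.314, cos(θ/2) ≈ 0.402088, sin(θ/2) ≈ 0.915601.
With a = amp(|0⟩) = 0 and b = amp(|1⟩) = 1:
new amp(|0⟩) = (0.402088 - 0.915601i)·a = 0
new amp(|1⟩) = (0.402088 + 0.915601i)·b = (0.4021 + 0.9156i)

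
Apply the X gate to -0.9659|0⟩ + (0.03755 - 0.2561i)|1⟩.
(0.03755 - 0.2561i)|0⟩ - 0.9659|1⟩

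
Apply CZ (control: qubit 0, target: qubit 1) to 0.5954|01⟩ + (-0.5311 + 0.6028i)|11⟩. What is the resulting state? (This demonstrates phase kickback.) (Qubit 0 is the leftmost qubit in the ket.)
0.5954|01⟩ + (0.5311 - 0.6028i)|11⟩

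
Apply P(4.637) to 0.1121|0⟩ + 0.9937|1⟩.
0.1121|0⟩ + (-0.07484 - 0.9909i)|1⟩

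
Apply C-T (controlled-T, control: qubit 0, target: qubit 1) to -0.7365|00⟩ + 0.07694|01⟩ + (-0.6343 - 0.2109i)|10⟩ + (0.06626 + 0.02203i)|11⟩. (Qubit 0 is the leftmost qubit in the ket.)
-0.7365|00⟩ + 0.07694|01⟩ + (-0.6343 - 0.2109i)|10⟩ + (0.03128 + 0.06243i)|11⟩

C-T leaves the control-|0⟩ kets |00⟩, |01⟩ unchanged and applies T to qubit 1 on the control-|1⟩ pair (|10⟩, |11⟩).
T = [[1, 0], [0, (1/√2 + (1/√2)i)]].
With a = amp(|10⟩) = (-0.6343 - 0.2109i) and b = amp(|11⟩) = (0.06626 + 0.02203i):
new amp(|10⟩) = (1)·a = (-0.6343 - 0.2109i)
new amp(|11⟩) = (1/√2 + (1/√2)i)·b = (0.03128 + 0.06243i)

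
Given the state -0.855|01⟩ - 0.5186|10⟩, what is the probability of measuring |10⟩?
0.2689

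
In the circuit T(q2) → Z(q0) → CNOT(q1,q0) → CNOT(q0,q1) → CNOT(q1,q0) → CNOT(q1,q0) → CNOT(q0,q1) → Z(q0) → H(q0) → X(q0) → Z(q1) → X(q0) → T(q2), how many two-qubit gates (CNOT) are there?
5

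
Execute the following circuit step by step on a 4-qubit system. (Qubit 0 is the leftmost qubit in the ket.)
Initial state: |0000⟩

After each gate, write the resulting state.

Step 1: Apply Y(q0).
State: i|1000⟩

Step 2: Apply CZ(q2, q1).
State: i|1000⟩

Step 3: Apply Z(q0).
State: -i|1000⟩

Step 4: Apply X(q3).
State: -i|1001⟩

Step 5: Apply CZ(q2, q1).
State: -i|1001⟩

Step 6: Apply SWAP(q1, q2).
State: -i|1001⟩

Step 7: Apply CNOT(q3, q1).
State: -i|1101⟩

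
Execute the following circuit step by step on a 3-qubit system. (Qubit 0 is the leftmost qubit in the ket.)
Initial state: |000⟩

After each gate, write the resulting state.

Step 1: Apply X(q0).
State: |100⟩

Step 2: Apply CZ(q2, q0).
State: |100⟩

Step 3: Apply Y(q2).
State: i|101⟩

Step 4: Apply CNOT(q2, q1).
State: i|111⟩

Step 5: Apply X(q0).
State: i|011⟩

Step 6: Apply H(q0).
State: (1/√2)i|011⟩ + (1/√2)i|111⟩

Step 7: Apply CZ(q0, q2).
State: (1/√2)i|011⟩ - (1/√2)i|111⟩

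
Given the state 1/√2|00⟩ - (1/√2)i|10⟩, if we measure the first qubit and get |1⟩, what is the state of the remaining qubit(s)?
-i|0⟩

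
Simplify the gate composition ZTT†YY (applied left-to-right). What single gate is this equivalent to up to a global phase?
Z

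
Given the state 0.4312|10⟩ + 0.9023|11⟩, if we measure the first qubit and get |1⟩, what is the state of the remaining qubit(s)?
0.4312|0⟩ + 0.9023|1⟩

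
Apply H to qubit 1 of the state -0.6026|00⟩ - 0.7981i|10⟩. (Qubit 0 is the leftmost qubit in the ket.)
-0.4261|00⟩ - 0.4261|01⟩ - 0.5643i|10⟩ - 0.5643i|11⟩

H on qubit 1 mixes each pair of kets that differ only in qubit 1: amplitudes (a, b) of (|…0…⟩, |…1…⟩) become ((a + b)/√2, (a − b)/√2). Kets absent from the input have amplitude 0.
(|00⟩, |01⟩): (a, b) = (-0.6026, 0) → (-0.4261, -0.4261)
(|10⟩, |11⟩): (a, b) = (-0.7981i, 0) → (-0.5643i, -0.5643i)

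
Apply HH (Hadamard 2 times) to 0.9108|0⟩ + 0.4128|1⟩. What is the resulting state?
0.9108|0⟩ + 0.4128|1⟩

H² = I, so an even number of Hadamards cancels: H^2 = I and the state is unchanged.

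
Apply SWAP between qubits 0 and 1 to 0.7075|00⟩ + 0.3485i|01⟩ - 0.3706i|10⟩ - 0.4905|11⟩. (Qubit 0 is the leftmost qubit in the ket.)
0.7075|00⟩ - 0.3706i|01⟩ + 0.3485i|10⟩ - 0.4905|11⟩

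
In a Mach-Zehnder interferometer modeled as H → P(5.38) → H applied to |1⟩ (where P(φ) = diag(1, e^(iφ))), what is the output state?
(0.1904 + 0.3927i)|0⟩ + (0.8096 - 0.3927i)|1⟩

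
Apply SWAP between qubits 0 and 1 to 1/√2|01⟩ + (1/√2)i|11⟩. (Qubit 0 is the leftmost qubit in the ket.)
1/√2|10⟩ + (1/√2)i|11⟩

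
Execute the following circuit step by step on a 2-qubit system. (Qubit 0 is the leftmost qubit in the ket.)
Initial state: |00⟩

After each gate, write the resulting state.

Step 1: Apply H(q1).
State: 1/√2|00⟩ + 1/√2|01⟩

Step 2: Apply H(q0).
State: 1/2|00⟩ + 1/2|01⟩ + 1/2|10⟩ + 1/2|11⟩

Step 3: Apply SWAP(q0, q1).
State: 1/2|00⟩ + 1/2|01⟩ + 1/2|10⟩ + 1/2|11⟩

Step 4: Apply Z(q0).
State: 1/2|00⟩ + 1/2|01⟩ - 1/2|10⟩ - 1/2|11⟩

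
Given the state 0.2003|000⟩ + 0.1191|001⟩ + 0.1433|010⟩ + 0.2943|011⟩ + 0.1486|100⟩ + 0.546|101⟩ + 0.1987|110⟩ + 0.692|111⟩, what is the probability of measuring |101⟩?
0.2981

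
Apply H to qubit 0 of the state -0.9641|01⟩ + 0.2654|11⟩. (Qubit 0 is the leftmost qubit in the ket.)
-0.4941|01⟩ - 0.8694|11⟩

H on qubit 0 mixes each pair of kets that differ only in qubit 0: amplitudes (a, b) of (|…0…⟩, |…1…⟩) become ((a + b)/√2, (a − b)/√2). Kets absent from the input have amplitude 0.
(|01⟩, |11⟩): (a, b) = (-0.9641, 0.2654) → (-0.4941, -0.8694)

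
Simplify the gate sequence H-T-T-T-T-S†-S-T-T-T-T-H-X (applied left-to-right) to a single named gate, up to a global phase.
X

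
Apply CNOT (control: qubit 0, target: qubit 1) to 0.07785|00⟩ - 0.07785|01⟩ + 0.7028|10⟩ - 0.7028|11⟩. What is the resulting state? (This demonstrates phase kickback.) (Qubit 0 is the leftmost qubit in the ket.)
0.07785|00⟩ - 0.07785|01⟩ - 0.7028|10⟩ + 0.7028|11⟩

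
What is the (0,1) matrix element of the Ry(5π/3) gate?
-1/2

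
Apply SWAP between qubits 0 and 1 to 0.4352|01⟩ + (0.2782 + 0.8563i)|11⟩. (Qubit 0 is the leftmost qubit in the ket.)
0.4352|10⟩ + (0.2782 + 0.8563i)|11⟩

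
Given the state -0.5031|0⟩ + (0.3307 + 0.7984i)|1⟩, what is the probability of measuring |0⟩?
0.2531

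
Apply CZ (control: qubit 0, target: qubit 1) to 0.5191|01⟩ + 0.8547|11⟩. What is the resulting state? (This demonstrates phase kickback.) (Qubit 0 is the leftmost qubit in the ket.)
0.5191|01⟩ - 0.8547|11⟩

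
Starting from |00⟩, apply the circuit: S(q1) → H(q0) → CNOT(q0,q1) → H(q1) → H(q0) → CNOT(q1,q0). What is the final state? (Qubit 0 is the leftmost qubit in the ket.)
1/√2|00⟩ + 1/√2|01⟩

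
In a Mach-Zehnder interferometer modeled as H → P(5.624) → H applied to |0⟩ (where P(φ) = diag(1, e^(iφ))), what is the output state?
(0.8952 - 0.3062i)|0⟩ + (0.1048 + 0.3062i)|1⟩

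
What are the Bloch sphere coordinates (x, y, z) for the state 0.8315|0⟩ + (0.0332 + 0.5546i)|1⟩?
(0.05521, 0.9223, 0.3827)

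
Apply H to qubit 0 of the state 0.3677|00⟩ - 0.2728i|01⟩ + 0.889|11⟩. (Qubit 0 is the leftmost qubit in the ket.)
0.26|00⟩ + (0.6286 - 0.1929i)|01⟩ + 0.26|10⟩ + (-0.6286 - 0.1929i)|11⟩

H on qubit 0 mixes each pair of kets that differ only in qubit 0: amplitudes (a, b) of (|…0…⟩, |…1…⟩) become ((a + b)/√2, (a − b)/√2). Kets absent from the input have amplitude 0.
(|00⟩, |10⟩): (a, b) = (0.3677, 0) → (0.26, 0.26)
(|01⟩, |11⟩): (a, b) = (-0.2728i, 0.889) → ((0.6286 - 0.1929i), (-0.6286 - 0.1929i))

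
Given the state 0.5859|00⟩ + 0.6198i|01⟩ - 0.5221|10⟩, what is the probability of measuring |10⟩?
0.2726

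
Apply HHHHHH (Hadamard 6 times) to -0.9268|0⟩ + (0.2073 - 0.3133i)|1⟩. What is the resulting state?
-0.9268|0⟩ + (0.2073 - 0.3133i)|1⟩

H² = I, so an even number of Hadamards cancels: H^6 = I and the state is unchanged.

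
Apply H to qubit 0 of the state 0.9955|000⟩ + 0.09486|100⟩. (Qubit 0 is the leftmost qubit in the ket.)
0.771|000⟩ + 0.6368|100⟩

H on qubit 0 mixes each pair of kets that differ only in qubit 0: amplitudes (a, b) of (|…0…⟩, |…1…⟩) become ((a + b)/√2, (a − b)/√2). Kets absent from the input have amplitude 0.
(|000⟩, |100⟩): (a, b) = (0.9955, 0.09486) → (0.771, 0.6368)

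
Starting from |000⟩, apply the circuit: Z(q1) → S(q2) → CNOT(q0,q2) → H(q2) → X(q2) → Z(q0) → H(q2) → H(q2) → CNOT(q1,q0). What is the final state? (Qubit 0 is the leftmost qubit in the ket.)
1/√2|000⟩ + 1/√2|001⟩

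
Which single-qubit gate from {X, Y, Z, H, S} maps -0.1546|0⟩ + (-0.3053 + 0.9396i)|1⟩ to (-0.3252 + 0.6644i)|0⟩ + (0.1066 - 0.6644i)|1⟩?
H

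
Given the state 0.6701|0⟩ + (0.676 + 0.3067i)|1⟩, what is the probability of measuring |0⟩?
0.449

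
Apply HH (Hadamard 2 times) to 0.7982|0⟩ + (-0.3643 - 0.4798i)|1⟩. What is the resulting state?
0.7982|0⟩ + (-0.3643 - 0.4798i)|1⟩

H² = I, so an even number of Hadamards cancels: H^2 = I and the state is unchanged.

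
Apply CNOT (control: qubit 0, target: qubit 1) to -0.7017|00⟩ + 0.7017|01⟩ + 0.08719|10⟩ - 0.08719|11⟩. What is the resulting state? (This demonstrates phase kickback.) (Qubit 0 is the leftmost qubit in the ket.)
-0.7017|00⟩ + 0.7017|01⟩ - 0.08719|10⟩ + 0.08719|11⟩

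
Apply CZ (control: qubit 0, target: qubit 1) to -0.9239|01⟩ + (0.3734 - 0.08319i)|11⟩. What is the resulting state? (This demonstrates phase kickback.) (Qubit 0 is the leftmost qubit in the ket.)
-0.9239|01⟩ + (-0.3734 + 0.08319i)|11⟩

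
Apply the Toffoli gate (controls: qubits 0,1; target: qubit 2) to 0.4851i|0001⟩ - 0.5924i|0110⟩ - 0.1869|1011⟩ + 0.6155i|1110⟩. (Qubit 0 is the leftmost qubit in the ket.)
0.4851i|0001⟩ - 0.5924i|0110⟩ - 0.1869|1011⟩ + 0.6155i|1100⟩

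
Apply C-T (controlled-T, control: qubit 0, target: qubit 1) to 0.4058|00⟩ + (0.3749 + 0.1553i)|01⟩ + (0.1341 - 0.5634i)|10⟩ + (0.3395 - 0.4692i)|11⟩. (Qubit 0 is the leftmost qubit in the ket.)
0.4058|00⟩ + (0.3749 + 0.1553i)|01⟩ + (0.1341 - 0.5634i)|10⟩ + (0.5718 - 0.09171i)|11⟩

C-T leaves the control-|0⟩ kets |00⟩, |01⟩ unchanged and applies T to qubit 1 on the control-|1⟩ pair (|10⟩, |11⟩).
T = [[1, 0], [0, (1/√2 + (1/√2)i)]].
With a = amp(|10⟩) = (0.1341 - 0.5634i) and b = amp(|11⟩) = (0.3395 - 0.4692i):
new amp(|10⟩) = (1)·a = (0.1341 - 0.5634i)
new amp(|11⟩) = (1/√2 + (1/√2)i)·b = (0.5718 - 0.09171i)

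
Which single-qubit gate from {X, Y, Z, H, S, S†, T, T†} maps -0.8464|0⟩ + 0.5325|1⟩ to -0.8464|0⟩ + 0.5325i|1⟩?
S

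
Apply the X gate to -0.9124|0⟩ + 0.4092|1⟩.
0.4092|0⟩ - 0.9124|1⟩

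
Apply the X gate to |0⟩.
|1⟩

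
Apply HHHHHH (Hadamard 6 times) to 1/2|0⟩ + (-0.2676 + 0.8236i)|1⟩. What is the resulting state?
1/2|0⟩ + (-0.2676 + 0.8236i)|1⟩

H² = I, so an even number of Hadamards cancels: H^6 = I and the state is unchanged.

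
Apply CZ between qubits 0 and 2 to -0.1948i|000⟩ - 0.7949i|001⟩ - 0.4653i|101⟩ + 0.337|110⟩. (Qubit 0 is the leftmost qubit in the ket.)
-0.1948i|000⟩ - 0.7949i|001⟩ + 0.4653i|101⟩ + 0.337|110⟩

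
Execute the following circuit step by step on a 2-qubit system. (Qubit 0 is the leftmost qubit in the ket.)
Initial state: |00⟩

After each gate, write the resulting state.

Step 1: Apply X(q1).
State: |01⟩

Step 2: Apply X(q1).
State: |00⟩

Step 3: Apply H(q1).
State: 1/√2|00⟩ + 1/√2|01⟩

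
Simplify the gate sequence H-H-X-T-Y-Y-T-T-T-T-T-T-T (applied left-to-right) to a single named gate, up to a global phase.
X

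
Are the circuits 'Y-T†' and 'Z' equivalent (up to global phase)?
No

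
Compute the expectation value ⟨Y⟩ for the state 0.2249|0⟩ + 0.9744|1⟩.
0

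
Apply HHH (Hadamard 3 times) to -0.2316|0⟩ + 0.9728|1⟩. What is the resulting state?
0.5241|0⟩ - 0.8516|1⟩

H² = I, so H^3 = H: a single Hadamard. With (a, b) = (-0.2316, 0.9728), H gives ((a + b)/√2, (a − b)/√2) = (0.5241, -0.8516).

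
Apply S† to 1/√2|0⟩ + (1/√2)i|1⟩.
1/√2|0⟩ + 1/√2|1⟩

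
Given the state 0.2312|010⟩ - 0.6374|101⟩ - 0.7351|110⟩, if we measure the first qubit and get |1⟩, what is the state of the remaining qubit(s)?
-0.6551|01⟩ - 0.7555|10⟩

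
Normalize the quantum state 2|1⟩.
|1⟩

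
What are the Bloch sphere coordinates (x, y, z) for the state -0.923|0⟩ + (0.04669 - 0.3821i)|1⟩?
(-0.08619, 0.7054, 0.7037)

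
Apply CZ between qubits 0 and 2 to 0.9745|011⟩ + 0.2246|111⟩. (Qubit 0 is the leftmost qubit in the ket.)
0.9745|011⟩ - 0.2246|111⟩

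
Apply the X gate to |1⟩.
|0⟩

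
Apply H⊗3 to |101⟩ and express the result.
1/√8|000⟩ - 1/√8|001⟩ + 1/√8|010⟩ - 1/√8|011⟩ - 1/√8|100⟩ + 1/√8|101⟩ - 1/√8|110⟩ + 1/√8|111⟩

H⊗3 gives amp(|y⟩) = (1/2√2) Σ_x (−1)^(x·y) amp(|x⟩), where x·y is the number of positions in which both x and y have a 1.
|000⟩: (1)/(2√2) = 1/√8
|001⟩: (-1)/(2√2) = -1/√8
|010⟩: (1)/(2√2) = 1/√8
|011⟩: (-1)/(2√2) = -1/√8
|100⟩: (-1)/(2√2) = -1/√8
|101⟩: (1)/(2√2) = 1/√8
|110⟩: (-1)/(2√2) = -1/√8
|111⟩: (1)/(2√2) = 1/√8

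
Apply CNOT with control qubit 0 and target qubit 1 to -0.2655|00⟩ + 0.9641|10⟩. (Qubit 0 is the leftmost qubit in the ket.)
-0.2655|00⟩ + 0.9641|11⟩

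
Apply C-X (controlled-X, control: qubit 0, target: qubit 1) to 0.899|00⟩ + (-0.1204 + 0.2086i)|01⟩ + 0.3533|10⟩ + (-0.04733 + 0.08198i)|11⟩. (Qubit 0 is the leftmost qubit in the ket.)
0.899|00⟩ + (-0.1204 + 0.2086i)|01⟩ + (-0.04733 + 0.08198i)|10⟩ + 0.3533|11⟩

C-X leaves the control-|0⟩ kets |00⟩, |01⟩ unchanged and applies X to qubit 1 on the control-|1⟩ pair (|10⟩, |11⟩).
X = [[0, 1], [1, 0]].
With a = amp(|10⟩) = 0.3533 and b = amp(|11⟩) = (-0.04733 + 0.08198i):
new amp(|10⟩) = (1)·b = (-0.04733 + 0.08198i)
new amp(|11⟩) = (1)·a = 0.3533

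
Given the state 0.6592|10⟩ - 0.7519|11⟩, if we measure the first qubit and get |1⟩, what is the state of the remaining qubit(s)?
0.6592|0⟩ - 0.7519|1⟩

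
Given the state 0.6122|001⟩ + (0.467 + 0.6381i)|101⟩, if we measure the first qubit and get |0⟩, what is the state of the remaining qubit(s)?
|01⟩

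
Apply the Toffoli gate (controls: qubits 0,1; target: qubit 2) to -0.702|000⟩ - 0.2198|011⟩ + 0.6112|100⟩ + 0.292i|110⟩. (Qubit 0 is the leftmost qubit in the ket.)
-0.702|000⟩ - 0.2198|011⟩ + 0.6112|100⟩ + 0.292i|111⟩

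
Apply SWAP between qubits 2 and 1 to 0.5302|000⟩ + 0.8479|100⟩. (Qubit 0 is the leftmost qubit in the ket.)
0.5302|000⟩ + 0.8479|100⟩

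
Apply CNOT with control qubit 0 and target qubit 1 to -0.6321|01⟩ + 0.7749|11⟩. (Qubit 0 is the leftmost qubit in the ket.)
-0.6321|01⟩ + 0.7749|10⟩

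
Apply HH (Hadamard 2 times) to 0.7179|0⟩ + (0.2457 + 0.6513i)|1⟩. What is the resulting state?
0.7179|0⟩ + (0.2457 + 0.6513i)|1⟩

H² = I, so an even number of Hadamards cancels: H^2 = I and the state is unchanged.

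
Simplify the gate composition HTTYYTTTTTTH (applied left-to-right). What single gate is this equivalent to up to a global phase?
I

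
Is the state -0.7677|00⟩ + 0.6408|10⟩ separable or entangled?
Separable

Writing the state as a|00⟩ + b|01⟩ + c|10⟩ + d|11⟩, it is a product state iff ad − bc = 0.
Here (a, b, c, d) = (-0.7677, 0, 0.6408, 0): ad − bc = (-0.7677)(0) − (0)(0.6408) = 0, so the state is separable.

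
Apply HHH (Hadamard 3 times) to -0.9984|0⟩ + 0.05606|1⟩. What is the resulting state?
-0.6663|0⟩ - 0.7456|1⟩

H² = I, so H^3 = H: a single Hadamard. With (a, b) = (-0.9984, 0.05606), H gives ((a + b)/√2, (a − b)/√2) = (-0.6663, -0.7456).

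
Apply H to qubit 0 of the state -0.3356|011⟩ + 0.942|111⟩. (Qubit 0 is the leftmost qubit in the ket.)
0.4288|011⟩ - 0.9034|111⟩

H on qubit 0 mixes each pair of kets that differ only in qubit 0: amplitudes (a, b) of (|…0…⟩, |…1…⟩) become ((a + b)/√2, (a − b)/√2). Kets absent from the input have amplitude 0.
(|011⟩, |111⟩): (a, b) = (-0.3356, 0.942) → (0.4288, -0.9034)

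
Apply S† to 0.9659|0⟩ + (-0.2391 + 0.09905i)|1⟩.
0.9659|0⟩ + (0.09905 + 0.2391i)|1⟩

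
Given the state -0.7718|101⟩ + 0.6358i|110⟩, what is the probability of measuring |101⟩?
0.5957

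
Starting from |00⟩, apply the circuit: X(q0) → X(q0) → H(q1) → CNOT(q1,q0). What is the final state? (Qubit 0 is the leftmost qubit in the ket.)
1/√2|00⟩ + 1/√2|11⟩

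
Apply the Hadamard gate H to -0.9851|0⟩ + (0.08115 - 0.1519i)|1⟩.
(-0.6392 - 0.1074i)|0⟩ + (-0.754 + 0.1074i)|1⟩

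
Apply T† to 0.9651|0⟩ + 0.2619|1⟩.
0.9651|0⟩ + (0.1852 - 0.1852i)|1⟩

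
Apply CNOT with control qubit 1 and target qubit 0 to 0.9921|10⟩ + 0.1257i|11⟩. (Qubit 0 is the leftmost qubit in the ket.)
0.1257i|01⟩ + 0.9921|10⟩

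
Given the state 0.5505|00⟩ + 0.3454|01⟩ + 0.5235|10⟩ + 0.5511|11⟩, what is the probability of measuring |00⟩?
0.3031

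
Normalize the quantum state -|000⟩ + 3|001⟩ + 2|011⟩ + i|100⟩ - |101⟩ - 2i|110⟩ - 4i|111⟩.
-0.1667|000⟩ + 1/2|001⟩ + 0.3333|011⟩ + 0.1667i|100⟩ - 0.1667|101⟩ - 0.3333i|110⟩ - 0.6667i|111⟩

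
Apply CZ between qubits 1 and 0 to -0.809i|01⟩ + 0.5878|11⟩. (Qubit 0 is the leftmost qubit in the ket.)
-0.809i|01⟩ - 0.5878|11⟩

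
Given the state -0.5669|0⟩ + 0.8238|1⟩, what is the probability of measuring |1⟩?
0.6786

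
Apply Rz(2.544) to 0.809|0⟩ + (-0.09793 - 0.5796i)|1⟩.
(0.2381 - 0.7732i)|0⟩ + (0.5251 - 0.2642i)|1⟩

Rz(2.544) = [[e^(−iθ/2), 0], [0, e^(iθ/2)]] with e^(±iθ/2) = cos(θ/2) ± i·sin(θ/2); θ = 2.544, cos(θ/2) ≈ 0.29437, sin(θ/2) ≈ 0.955692.
With a = amp(|0⟩) = 0.809 and b = amp(|1⟩) = (-0.09793 - 0.5796i):
new amp(|0⟩) = (0.29437 - 0.955692i)·a = (0.2381 - 0.7732i)
new amp(|1⟩) = (0.29437 + 0.955692i)·b = (0.5251 - 0.2642i)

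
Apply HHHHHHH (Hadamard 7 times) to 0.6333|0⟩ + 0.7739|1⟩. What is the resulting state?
0.995|0⟩ - 0.09942|1⟩

H² = I, so H^7 = H: a single Hadamard. With (a, b) = (0.6333, 0.7739), H gives ((a + b)/√2, (a − b)/√2) = (0.995, -0.09942).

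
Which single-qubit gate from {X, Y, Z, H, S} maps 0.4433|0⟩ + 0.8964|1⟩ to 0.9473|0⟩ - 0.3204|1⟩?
H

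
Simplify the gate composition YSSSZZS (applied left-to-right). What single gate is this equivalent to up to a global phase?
Y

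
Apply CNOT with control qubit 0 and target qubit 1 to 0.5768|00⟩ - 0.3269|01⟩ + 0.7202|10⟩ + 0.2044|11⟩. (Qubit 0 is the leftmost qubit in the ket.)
0.5768|00⟩ - 0.3269|01⟩ + 0.2044|10⟩ + 0.7202|11⟩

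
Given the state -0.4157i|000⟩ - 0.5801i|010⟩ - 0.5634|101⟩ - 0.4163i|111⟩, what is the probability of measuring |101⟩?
0.3174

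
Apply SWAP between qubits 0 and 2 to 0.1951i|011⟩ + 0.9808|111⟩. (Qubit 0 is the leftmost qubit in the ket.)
0.1951i|110⟩ + 0.9808|111⟩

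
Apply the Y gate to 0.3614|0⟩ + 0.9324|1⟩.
-0.9324i|0⟩ + 0.3614i|1⟩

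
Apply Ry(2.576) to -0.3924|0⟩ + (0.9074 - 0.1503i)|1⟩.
(-0.9809 + 0.1443i)|0⟩ + (-0.1236 - 0.04194i)|1⟩

Ry(2.576) = [[cos(θ/2), −sin(θ/2)], [sin(θ/2), cos(θ/2)]]; θ = 2.576, cos(θ/2) ≈ 0.279042, sin(θ/2) ≈ 0.960279.
With a = amp(|0⟩) = -0.3924 and b = amp(|1⟩) = (0.9074 - 0.1503i):
new amp(|0⟩) = (0.279042)·a + (-0.960279)·b = (-0.9809 + 0.1443i)
new amp(|1⟩) = (0.960279)·a + (0.279042)·b = (-0.1236 - 0.04194i)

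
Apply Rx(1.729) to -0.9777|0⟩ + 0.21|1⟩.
(-0.6345 - 0.1598i)|0⟩ + (0.1363 + 0.7438i)|1⟩

Rx(1.729) = [[cos(θ/2), −i·sin(θ/2)], [−i·sin(θ/2), cos(θ/2)]]; θ = 1.729, cos(θ/2) ≈ 0.649021, sin(θ/2) ≈ 0.760771.
With a = amp(|0⟩) = -0.9777 and b = amp(|1⟩) = 0.21:
new amp(|0⟩) = (0.649021)·a + (-0.760771i)·b = (-0.6345 - 0.1598i)
new amp(|1⟩) = (-0.760771i)·a + (0.649021)·b = (0.1363 + 0.7438i)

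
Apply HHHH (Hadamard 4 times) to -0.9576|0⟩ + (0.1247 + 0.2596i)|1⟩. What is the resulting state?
-0.9576|0⟩ + (0.1247 + 0.2596i)|1⟩

H² = I, so an even number of Hadamards cancels: H^4 = I and the state is unchanged.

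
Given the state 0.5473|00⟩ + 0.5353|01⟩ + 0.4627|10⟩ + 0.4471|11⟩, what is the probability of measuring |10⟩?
0.2141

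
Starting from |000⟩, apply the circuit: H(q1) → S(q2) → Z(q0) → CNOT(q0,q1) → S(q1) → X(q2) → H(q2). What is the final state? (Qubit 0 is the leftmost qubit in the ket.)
1/2|000⟩ - 1/2|001⟩ + (1/2)i|010⟩ - (1/2)i|011⟩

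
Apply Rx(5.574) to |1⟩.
-0.3472i|0⟩ - 0.9378|1⟩

Rx(5.574) = [[cos(θ/2), −i·sin(θ/2)], [−i·sin(θ/2), cos(θ/2)]]; θ = 5.574, cos(θ/2) ≈ -0.937788, sin(θ/2) ≈ 0.347208.
With a = amp(|0⟩) = 0 and b = amp(|1⟩) = 1:
new amp(|0⟩) = (-0.937788)·a + (-0.347208i)·b = -0.3472i
new amp(|1⟩) = (-0.347208i)·a + (-0.937788)·b = -0.9378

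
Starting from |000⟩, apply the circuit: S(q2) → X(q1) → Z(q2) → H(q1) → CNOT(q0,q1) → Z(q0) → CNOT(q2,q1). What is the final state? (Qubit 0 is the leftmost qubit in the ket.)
1/√2|000⟩ - 1/√2|010⟩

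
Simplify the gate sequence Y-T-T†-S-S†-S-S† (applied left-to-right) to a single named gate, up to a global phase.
Y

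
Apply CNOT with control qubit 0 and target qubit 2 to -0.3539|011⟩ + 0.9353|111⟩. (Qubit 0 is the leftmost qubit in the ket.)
-0.3539|011⟩ + 0.9353|110⟩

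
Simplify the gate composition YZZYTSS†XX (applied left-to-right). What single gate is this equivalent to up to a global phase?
T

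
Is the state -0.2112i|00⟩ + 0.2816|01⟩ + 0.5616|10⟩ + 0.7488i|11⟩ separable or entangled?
Separable

Writing the state as a|00⟩ + b|01⟩ + c|10⟩ + d|11⟩, it is a product state iff ad − bc = 0.
Here (a, b, c, d) = (-0.2112i, 0.2816, 0.5616, 0.7488i): ad − bc = (-0.2112i)(0.7488i) − (0.2816)(0.5616) = 0, so the state is separable.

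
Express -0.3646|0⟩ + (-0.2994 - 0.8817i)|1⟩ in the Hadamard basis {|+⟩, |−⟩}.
(-0.4695 - 0.6235i)|+⟩ + (-0.0461 + 0.6235i)|−⟩

With |ψ⟩ = α|0⟩ + β|1⟩, the Hadamard-basis coefficients are ⟨+|ψ⟩ = (α + β)/√2 and ⟨−|ψ⟩ = (α − β)/√2.
Here α = -0.3646, β = (-0.2994 - 0.8817i): (α + β)/√2 = (-0.4695 - 0.6235i), (α − β)/√2 = (-0.0461 + 0.6235i).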